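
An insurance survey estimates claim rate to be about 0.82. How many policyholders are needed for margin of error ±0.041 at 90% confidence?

n = z²p(1-p)/E² = 1.645²×0.82×0.18/0.041² = 237.6 → n = 238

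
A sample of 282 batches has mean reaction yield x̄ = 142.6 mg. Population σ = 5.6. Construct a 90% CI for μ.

CI = x̄ ± z*(σ/√n) = 142.6 ± 1.645(5.6/√282) = 142.6 ± 0.55 = (142.05, 143.15)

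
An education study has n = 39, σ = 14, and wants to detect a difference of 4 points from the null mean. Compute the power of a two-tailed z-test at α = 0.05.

SE = σ/√n = 14/√39 = 2.242. Non-centrality λ = d/SE = 4/2.242 = 1.784. Power ≈ Φ(λ - z_{α/2}) = Φ(1.784 - 1.96) = Φ(-0.176) = 0.43.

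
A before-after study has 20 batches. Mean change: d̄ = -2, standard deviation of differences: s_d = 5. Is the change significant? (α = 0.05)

t = d̄/(s_d/√n) = -2/(5/√20) = -1.789. df = 19, critical t = ±2.093. Fail to reject H₀.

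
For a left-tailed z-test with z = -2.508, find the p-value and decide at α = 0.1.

p = P(Z < -2.508) = Φ(-2.508) ≈ 0.0061. Since p < 0.1, reject H₀ (significant) at α = 0.1.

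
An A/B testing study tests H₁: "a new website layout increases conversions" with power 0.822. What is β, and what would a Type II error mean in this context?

β = 1 - power = 1 - 0.822 = 0.178. A Type II error is failing to reject H₀ when H₀ is false (false negative) — here, failing to conclude that a new website layout increases conversions when in fact it is true. Consequence: discarding a layout that would have improved conversions — lost revenue.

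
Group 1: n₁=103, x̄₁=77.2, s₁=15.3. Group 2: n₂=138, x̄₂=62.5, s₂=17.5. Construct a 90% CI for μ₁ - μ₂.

Difference = 14.7. SE = √(15.3²/103 + 17.5²/138) = 2.119. CI = (11.21, 18.19)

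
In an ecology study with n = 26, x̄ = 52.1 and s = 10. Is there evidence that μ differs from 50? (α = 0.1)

t = (x̄ - μ₀)/(s/√n) = (52.1 - 50)/(10/√26) = 1.071. df = 25, critical t = ±1.708. Fail to reject H₀.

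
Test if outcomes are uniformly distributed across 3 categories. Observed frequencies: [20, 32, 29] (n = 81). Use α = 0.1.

Expected = 27 each. χ² = Σ(O-E)²/E = 2.889. df = 2, critical value = 4.605. Fail to reject H₀.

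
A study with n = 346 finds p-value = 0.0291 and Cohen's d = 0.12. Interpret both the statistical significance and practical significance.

Statistically significant (p = 0.0291 < 0.05). Cohen's d = 0.12 indicates a very small effect size. Both statistical and practical significance should be considered.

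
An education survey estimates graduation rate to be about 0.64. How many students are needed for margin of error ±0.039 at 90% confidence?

n = z²p(1-p)/E² = 1.645²×0.64×0.36/0.039² = 409.9 → n = 410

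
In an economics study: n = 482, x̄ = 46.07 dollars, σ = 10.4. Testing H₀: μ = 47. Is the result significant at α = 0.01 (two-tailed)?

z = (46.07 - 47)/(10.4/√482) = -1.963. Since |z| ≤ 2.576, not significant at α = 0.01.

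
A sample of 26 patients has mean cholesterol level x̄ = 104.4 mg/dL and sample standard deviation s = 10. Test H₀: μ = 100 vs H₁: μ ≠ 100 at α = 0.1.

t = (x̄ - μ₀)/(s/√n) = (104.4 - 100)/(10/√26) = 2.244. df = 25, critical t = ±1.708. Reject H₀.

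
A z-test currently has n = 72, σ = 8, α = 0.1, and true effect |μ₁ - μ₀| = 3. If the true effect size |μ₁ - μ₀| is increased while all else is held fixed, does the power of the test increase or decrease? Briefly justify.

Power increases: a larger true effect increases the non-centrality λ = |μ₁ - μ₀|/(σ/√n).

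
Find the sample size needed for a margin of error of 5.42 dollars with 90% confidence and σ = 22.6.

n = (z*σ/E)² = (1.645×22.6/5.42)² = 47.05 → n = 48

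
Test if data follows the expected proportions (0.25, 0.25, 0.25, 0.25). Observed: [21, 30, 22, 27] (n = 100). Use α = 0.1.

Expected: [25.0, 25.0, 25.0, 25.0]. χ² = 2.16. df = 3, critical = 6.251. Fail to reject H₀.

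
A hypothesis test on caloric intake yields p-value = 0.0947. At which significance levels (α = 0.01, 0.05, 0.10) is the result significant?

p = 0.0947. Significant at: α = 0.1.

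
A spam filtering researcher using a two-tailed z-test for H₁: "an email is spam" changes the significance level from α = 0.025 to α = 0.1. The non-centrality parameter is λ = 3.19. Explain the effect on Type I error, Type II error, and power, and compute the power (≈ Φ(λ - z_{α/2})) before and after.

Increasing α from 0.025 to 0.1:
• Type I error rate increases (α is the Type I rate by definition).
• Critical value moves from z_{α/2} = 2.241 to 1.645, so power = Φ(λ - z_{α/2}) goes from Φ(3.19 - 2.241) = 0.829 to Φ(3.19 - 1.645) = 0.939.
• Type II error rate β = 1 - power therefore decreases (0.171 → 0.061).
Appropriate when false negatives are costly — here, a spam email lands in the inbox.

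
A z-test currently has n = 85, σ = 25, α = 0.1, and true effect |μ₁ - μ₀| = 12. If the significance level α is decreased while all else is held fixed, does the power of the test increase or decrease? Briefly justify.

Power decreases: a smaller α raises the critical value, so less of the H₁ sampling distribution falls in the rejection region.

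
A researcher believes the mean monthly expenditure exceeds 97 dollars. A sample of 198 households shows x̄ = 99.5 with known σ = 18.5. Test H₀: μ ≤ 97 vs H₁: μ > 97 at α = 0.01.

z = 1.902. Critical value: 2.33. Fail to reject H₀.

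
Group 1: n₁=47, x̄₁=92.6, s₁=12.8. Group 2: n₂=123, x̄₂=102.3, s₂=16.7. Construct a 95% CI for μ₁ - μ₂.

Difference = -9.7. SE = √(12.8²/47 + 16.7²/123) = 2.399. CI = (-14.4, -5.0)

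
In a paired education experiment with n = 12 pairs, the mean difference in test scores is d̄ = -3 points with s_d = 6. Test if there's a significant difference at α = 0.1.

t = d̄/(s_d/√n) = -3/(6/√12) = -1.732. df = 11, critical t = ±1.796. Fail to reject H₀.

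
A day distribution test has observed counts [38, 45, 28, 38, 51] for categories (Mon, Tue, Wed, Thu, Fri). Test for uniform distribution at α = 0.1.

Expected = 40 each. χ² = Σ(O-E)²/E = 7.45. df = 4, critical value = 7.779. Fail to reject H₀.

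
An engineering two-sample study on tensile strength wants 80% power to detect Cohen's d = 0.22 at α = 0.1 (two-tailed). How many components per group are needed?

z_{α/2} = 1.645, z_β = Φ⁻¹(0.8) = 0.842. For small effect (d = 0.22): n per group = 2(z_{α/2} + z_β)²/d² = 2(1.645 + 0.842)²/0.22² = 255.6 → 256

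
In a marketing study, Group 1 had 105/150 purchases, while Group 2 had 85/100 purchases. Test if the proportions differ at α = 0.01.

p̂₁ = 0.7, p̂₂ = 0.85, pooled p̂ = 0.76. z = -2.721. Critical: ±2.576. Reject H₀.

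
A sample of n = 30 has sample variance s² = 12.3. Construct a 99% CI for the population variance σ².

df = 29. χ²_{0.005} = 52.336, χ²_{0.995} = 13.121. CI for σ² = ((n-1)s²/χ²_{α/2}, (n-1)s²/χ²_{1-α/2}) = (29·12.3/52.336, 29·12.3/13.121) = (6.82, 27.19)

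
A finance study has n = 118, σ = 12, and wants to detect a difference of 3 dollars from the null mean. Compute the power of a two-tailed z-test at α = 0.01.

SE = σ/√n = 12/√118 = 1.105. Non-centrality λ = d/SE = 3/1.105 = 2.716. Power ≈ Φ(λ - z_{α/2}) = Φ(2.716 - 2.576) = Φ(0.14) = 0.556.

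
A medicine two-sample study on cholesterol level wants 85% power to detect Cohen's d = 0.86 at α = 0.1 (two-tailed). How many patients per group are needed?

z_{α/2} = 1.645, z_β = Φ⁻¹(0.85) = 1.036. For large effect (d = 0.86): n per group = 2(z_{α/2} + z_β)²/d² = 2(1.645 + 1.036)²/0.86² = 19.4 → 20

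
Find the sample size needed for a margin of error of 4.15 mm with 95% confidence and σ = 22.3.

n = (z*σ/E)² = (1.96×22.3/4.15)² = 110.9 → n = 111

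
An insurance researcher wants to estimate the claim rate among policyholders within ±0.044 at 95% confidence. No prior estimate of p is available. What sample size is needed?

Conservative approach: use p = 0.5 (maximizes p(1-p) = 0.25). n = z²(0.25)/E² = 1.96²×0.25/0.044² = 496.1 → n = 497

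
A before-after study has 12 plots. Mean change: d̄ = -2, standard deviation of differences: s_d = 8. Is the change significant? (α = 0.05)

t = d̄/(s_d/√n) = -2/(8/√12) = -0.866. df = 11, critical t = ±2.201. Fail to reject H₀.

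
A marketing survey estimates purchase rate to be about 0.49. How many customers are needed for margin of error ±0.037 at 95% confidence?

n = z²p(1-p)/E² = 1.96²×0.49×0.51/0.037² = 701.3 → n = 702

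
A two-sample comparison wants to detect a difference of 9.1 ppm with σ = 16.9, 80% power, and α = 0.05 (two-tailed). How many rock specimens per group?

n per group = 2(z_α/2 + z_β)²σ²/d² = 2×(1.96 + 0.84)²×16.9²/9.1² = 54.1 → n = 55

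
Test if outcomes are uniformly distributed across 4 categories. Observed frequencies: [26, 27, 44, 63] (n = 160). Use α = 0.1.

Expected = 40 each. χ² = Σ(O-E)²/E = 22.75. df = 3, critical value = 6.251. Reject H₀.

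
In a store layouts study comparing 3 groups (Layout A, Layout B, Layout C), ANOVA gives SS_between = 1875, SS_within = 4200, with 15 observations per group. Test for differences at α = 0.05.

df_between = 2, df_within = 42. F = MS_between/MS_within = 937.5/100.0 = 9.375. F_crit ≈ 3.22. Reject H₀. At least one mean differs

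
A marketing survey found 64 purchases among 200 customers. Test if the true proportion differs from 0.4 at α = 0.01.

p̂ = 0.32, p₀ = 0.4. z = (p̂ - p₀)/√(p₀(1-p₀)/n) = -2.309. Critical: ±2.576. Fail to reject H₀.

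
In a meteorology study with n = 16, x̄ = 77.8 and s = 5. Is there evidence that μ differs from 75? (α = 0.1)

t = (x̄ - μ₀)/(s/√n) = (77.8 - 75)/(5/√16) = 2.24. df = 15, critical t = ±1.753. Reject H₀.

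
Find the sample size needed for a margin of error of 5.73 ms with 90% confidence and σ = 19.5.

n = (z*σ/E)² = (1.645×19.5/5.73)² = 31.3 → n = 32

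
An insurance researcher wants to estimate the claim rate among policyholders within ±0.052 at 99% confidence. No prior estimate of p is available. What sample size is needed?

Conservative approach: use p = 0.5 (maximizes p(1-p) = 0.25). n = z²(0.25)/E² = 2.576²×0.25/0.052² = 613.5 → n = 614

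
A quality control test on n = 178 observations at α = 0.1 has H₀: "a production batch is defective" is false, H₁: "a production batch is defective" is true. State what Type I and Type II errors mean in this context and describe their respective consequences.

Type I (false positive): concluding that a production batch is defective when it is not — scrapping a good batch — wasted material and cost for no reason. Type II (false negative): failing to conclude that a production batch is defective when it is — shipping a defective batch — faulty products reach customers. Which is costlier depends on domain priorities and is a judgement call rather than a statistical fact.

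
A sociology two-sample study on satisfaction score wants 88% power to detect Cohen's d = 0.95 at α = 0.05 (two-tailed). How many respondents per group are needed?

z_{α/2} = 1.96, z_β = Φ⁻¹(0.88) = 1.175. For large effect (d = 0.95): n per group = 2(z_{α/2} + z_β)²/d² = 2(1.96 + 1.175)²/0.95² = 21.8 → 22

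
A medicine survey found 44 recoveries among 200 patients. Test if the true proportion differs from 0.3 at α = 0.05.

p̂ = 0.22, p₀ = 0.3. z = (p̂ - p₀)/√(p₀(1-p₀)/n) = -2.469. Critical: ±1.96. Reject H₀.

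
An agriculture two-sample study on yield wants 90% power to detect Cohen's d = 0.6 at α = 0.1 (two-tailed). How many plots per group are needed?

z_{α/2} = 1.645, z_β = Φ⁻¹(0.9) = 1.282. For medium effect (d = 0.6): n per group = 2(z_{α/2} + z_β)²/d² = 2(1.645 + 1.282)²/0.6² = 47.6 → 48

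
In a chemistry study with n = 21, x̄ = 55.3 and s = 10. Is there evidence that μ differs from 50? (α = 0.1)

t = (x̄ - μ₀)/(s/√n) = (55.3 - 50)/(10/√21) = 2.429. df = 20, critical t = ±1.725. Reject H₀.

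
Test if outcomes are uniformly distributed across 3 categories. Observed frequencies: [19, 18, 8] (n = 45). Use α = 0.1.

Expected = 15 each. χ² = Σ(O-E)²/E = 4.933. df = 2, critical value = 4.605. Reject H₀.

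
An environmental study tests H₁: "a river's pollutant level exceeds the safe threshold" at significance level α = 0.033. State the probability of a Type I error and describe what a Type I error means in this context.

P(Type I error) = α = 0.033. A Type I error is rejecting H₀ when H₀ is actually true (false positive) — here, concluding that a river's pollutant level exceeds the safe threshold when in fact this is not the case. Consequence: shutting down a compliant factory unnecessarily.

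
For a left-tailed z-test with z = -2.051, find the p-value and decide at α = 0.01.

p = P(Z < -2.051) = Φ(-2.051) ≈ 0.0201. Since p ≥ 0.01, fail to reject H₀ (not significant) at α = 0.01.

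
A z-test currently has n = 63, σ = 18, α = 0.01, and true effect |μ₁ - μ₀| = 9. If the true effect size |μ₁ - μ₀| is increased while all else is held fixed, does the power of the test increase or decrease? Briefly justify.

Power increases: a larger true effect increases the non-centrality λ = |μ₁ - μ₀|/(σ/√n).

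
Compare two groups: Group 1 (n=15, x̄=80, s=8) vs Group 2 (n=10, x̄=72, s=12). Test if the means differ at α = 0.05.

Pooled sp = 9.76. t = 2.007, df = 23. Critical t = ±2.069. Fail to reject H₀.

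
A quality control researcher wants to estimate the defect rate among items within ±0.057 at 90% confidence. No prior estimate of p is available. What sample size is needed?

Conservative approach: use p = 0.5 (maximizes p(1-p) = 0.25). n = z²(0.25)/E² = 1.645²×0.25/0.057² = 208.2 → n = 209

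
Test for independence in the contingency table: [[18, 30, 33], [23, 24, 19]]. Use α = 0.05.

χ² = 3.552. df = 2, critical = 5.991. Fail to reject H₀. No evidence of dependence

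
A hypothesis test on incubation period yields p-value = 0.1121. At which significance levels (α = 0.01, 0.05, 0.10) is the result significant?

p = 0.1121. Not significant at any of the given levels.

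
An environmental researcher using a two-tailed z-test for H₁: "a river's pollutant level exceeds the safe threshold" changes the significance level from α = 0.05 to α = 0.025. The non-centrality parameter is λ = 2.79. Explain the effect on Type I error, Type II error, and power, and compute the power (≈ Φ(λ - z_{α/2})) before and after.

Decreasing α from 0.05 to 0.025:
• Type I error rate decreases (α is the Type I rate by definition).
• Critical value moves from z_{α/2} = 1.96 to 2.241, so power = Φ(λ - z_{α/2}) goes from Φ(2.79 - 1.96) = 0.797 to Φ(2.79 - 2.241) = 0.708.
• Type II error rate β = 1 - power therefore increases (0.203 → 0.292).
Appropriate when false positives are costly — here, shutting down a compliant factory unnecessarily.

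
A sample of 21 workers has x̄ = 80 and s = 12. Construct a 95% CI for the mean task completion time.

CI = x̄ ± t*(s/√n) = 80 ± 2.086(12/√21) = (74.54, 85.46)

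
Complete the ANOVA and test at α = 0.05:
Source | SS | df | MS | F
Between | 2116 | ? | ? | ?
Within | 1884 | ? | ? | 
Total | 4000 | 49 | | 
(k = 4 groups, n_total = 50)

df_between = 3, df_within = 46. MS_between = 705.33, MS_within = 40.96. F = 17.222, F_crit ≈ 2.807. Reject H₀.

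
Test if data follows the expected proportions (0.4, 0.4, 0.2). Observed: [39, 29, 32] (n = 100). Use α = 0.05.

Expected: [40.0, 40.0, 20.0]. χ² = 10.25. df = 2, critical = 5.991. Reject H₀.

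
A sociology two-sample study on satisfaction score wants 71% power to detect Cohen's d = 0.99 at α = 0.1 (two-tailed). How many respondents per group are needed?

z_{α/2} = 1.645, z_β = Φ⁻¹(0.71) = 0.553. For large effect (d = 0.99): n per group = 2(z_{α/2} + z_β)²/d² = 2(1.645 + 0.553)²/0.99² = 9.9 → 10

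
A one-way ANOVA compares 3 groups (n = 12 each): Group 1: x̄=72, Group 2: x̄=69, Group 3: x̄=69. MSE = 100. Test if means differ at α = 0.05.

Grand mean = 70.0. SS_between = 72.0, MS_between = 36.0. F = 0.36, F_crit ≈ 3.285. Fail to reject H₀.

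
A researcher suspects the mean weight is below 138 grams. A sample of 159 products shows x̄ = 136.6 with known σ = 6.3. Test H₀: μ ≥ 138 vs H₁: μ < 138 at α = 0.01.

z = -2.802. Critical value: -2.33. Reject H₀.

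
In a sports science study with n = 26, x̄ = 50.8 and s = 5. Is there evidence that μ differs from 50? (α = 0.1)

t = (x̄ - μ₀)/(s/√n) = (50.8 - 50)/(5/√26) = 0.816. df = 25, critical t = ±1.708. Fail to reject H₀.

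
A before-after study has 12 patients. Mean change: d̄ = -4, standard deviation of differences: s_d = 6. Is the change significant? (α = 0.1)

t = d̄/(s_d/√n) = -4/(6/√12) = -2.309. df = 11, critical t = ±1.796. Reject H₀.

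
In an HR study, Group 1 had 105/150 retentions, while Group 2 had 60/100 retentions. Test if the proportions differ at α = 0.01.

p̂₁ = 0.7, p̂₂ = 0.6, pooled p̂ = 0.66. z = 1.635. Critical: ±2.576. Fail to reject H₀.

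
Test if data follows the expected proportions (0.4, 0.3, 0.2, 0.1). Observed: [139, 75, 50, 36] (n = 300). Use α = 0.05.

Expected: [120.0, 90.0, 60.0, 30.0]. χ² = 8.375. df = 3, critical = 7.815. Reject H₀.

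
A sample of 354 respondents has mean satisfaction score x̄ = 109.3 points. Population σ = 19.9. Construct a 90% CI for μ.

CI = x̄ ± z*(σ/√n) = 109.3 ± 1.645(19.9/√354) = 109.3 ± 1.74 = (107.56, 111.04)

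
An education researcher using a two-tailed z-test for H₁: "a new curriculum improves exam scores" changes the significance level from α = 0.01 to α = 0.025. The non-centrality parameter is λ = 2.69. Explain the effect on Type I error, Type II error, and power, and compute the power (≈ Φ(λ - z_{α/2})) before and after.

Increasing α from 0.01 to 0.025:
• Type I error rate increases (α is the Type I rate by definition).
• Critical value moves from z_{α/2} = 2.576 to 2.241, so power = Φ(λ - z_{α/2}) goes from Φ(2.69 - 2.576) = 0.545 to Φ(2.69 - 2.241) = 0.673.
• Type II error rate β = 1 - power therefore decreases (0.455 → 0.327).
Appropriate when false negatives are costly — here, keeping the old curriculum when the new one would have helped students.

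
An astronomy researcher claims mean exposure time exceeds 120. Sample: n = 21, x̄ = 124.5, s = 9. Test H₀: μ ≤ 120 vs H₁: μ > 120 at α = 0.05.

t = (124.5 - 120)/(9/√21) = 2.291, df = 20. Critical t = 1.725. Reject H₀.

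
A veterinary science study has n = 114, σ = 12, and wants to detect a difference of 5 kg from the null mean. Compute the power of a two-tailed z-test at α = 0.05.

SE = σ/√n = 12/√114 = 1.124. Non-centrality λ = d/SE = 5/1.124 = 4.449. Power ≈ Φ(λ - z_{α/2}) = Φ(4.449 - 1.96) = Φ(2.489) = 0.994.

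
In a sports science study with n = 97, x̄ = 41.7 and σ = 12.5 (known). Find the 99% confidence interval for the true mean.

CI = x̄ ± z*(σ/√n) = 41.7 ± 2.576(12.5/√97) = 41.7 ± 3.27 = (38.43, 44.97)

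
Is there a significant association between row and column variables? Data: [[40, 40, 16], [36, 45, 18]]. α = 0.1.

χ² = 0.576. df = 2, critical = 4.605. Fail to reject H₀. No evidence of dependence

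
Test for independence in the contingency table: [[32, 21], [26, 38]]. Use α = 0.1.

χ² = 4.525. df = 1, critical = 2.706. Reject H₀. Variables are dependent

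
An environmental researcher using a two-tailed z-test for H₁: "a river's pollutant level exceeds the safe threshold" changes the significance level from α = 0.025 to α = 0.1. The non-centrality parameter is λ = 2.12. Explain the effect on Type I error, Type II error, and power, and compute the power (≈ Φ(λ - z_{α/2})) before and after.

Increasing α from 0.025 to 0.1:
• Type I error rate increases (α is the Type I rate by definition).
• Critical value moves from z_{α/2} = 2.241 to 1.645, so power = Φ(λ - z_{α/2}) goes from Φ(2.12 - 2.241) = 0.452 to Φ(2.12 - 1.645) = 0.683.
• Type II error rate β = 1 - power therefore decreases (0.548 → 0.317).
Appropriate when false negatives are costly — here, allowing unsafe pollution to continue.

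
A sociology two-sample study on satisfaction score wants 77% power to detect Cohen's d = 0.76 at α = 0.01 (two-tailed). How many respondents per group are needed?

z_{α/2} = 2.576, z_β = Φ⁻¹(0.77) = 0.739. For medium effect (d = 0.76): n per group = 2(z_{α/2} + z_β)²/d² = 2(2.576 + 0.739)²/0.76² = 38.1 → 39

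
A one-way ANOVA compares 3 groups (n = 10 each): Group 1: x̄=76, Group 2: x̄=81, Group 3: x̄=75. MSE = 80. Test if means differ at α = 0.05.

Grand mean = 77.33. SS_between = 206.67, MS_between = 103.33. F = 1.292, F_crit ≈ 3.354. Fail to reject H₀.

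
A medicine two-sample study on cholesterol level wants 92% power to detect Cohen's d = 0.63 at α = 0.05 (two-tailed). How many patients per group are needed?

z_{α/2} = 1.96, z_β = Φ⁻¹(0.92) = 1.405. For medium effect (d = 0.63): n per group = 2(z_{α/2} + z_β)²/d² = 2(1.96 + 1.405)²/0.63² = 57.1 → 58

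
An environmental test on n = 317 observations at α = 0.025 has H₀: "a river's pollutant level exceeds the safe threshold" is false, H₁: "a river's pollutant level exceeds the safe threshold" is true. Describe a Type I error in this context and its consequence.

Type I error: rejecting H₀ when it is true — concluding that a river's pollutant level exceeds the safe threshold when in fact it is not. Consequence: shutting down a compliant factory unnecessarily.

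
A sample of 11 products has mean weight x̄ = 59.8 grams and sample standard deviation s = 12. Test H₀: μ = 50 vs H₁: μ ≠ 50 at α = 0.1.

t = (x̄ - μ₀)/(s/√n) = (59.8 - 50)/(12/√11) = 2.709. df = 10, critical t = ±1.812. Reject H₀.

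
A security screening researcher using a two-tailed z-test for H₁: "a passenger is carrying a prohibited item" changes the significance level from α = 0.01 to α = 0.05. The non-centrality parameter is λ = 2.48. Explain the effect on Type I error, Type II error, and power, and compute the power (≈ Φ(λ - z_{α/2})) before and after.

Increasing α from 0.01 to 0.05:
• Type I error rate increases (α is the Type I rate by definition).
• Critical value moves from z_{α/2} = 2.576 to 1.96, so power = Φ(λ - z_{α/2}) goes from Φ(2.48 - 2.576) = 0.462 to Φ(2.48 - 1.96) = 0.698.
• Type II error rate β = 1 - power therefore decreases (0.538 → 0.302).
Appropriate when false negatives are costly — here, letting a prohibited item through — security breach.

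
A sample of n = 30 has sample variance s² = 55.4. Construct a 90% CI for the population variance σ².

df = 29. χ²_{0.05} = 42.557, χ²_{0.95} = 17.708. CI for σ² = ((n-1)s²/χ²_{α/2}, (n-1)s²/χ²_{1-α/2}) = (29·55.4/42.557, 29·55.4/17.708) = (37.75, 90.73)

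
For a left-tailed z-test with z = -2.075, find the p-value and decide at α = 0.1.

p = P(Z < -2.075) = Φ(-2.075) ≈ 0.019. Since p < 0.1, reject H₀ (significant) at α = 0.1.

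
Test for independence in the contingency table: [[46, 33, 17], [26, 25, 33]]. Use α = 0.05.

χ² = 11.028. df = 2, critical = 5.991. Reject H₀. Variables are dependent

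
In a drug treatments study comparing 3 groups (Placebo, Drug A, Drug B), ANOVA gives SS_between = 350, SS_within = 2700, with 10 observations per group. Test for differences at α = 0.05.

df_between = 2, df_within = 27. F = MS_between/MS_within = 175.0/100.0 = 1.75. F_crit ≈ 3.354. Fail to reject H₀.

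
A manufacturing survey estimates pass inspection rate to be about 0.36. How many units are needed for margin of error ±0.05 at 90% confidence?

n = z²p(1-p)/E² = 1.645²×0.36×0.64/0.05² = 249.4 → n = 250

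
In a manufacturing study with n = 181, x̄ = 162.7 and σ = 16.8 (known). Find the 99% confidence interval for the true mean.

CI = x̄ ± z*(σ/√n) = 162.7 ± 2.576(16.8/√181) = 162.7 ± 3.22 = (159.48, 165.92)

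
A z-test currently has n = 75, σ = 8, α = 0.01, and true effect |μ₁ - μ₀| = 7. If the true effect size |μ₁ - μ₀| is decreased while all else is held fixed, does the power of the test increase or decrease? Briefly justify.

Power decreases: a smaller true effect decreases the non-centrality λ = |μ₁ - μ₀|/(σ/√n).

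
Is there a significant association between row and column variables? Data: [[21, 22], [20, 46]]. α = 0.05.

χ² = 3.811. df = 1, critical = 3.841. Fail to reject H₀. No evidence of dependence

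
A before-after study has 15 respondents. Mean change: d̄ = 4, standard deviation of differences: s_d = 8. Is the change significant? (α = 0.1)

t = d̄/(s_d/√n) = 4/(8/√15) = 1.936. df = 14, critical t = ±1.761. Reject H₀.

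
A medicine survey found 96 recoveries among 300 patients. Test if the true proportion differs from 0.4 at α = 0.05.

p̂ = 0.32, p₀ = 0.4. z = (p̂ - p₀)/√(p₀(1-p₀)/n) = -2.828. Critical: ±1.96. Reject H₀.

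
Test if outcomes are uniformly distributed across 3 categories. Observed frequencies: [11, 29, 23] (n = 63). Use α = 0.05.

Expected = 21 each. χ² = Σ(O-E)²/E = 8.0. df = 2, critical value = 5.991. Reject H₀.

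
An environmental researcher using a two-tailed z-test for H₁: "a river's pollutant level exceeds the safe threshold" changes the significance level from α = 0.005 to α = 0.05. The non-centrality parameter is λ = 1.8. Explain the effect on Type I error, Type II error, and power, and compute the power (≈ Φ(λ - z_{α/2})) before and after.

Increasing α from 0.005 to 0.05:
• Type I error rate increases (α is the Type I rate by definition).
• Critical value moves from z_{α/2} = 2.807 to 1.96, so power = Φ(λ - z_{α/2}) goes from Φ(1.8 - 2.807) = 0.157 to Φ(1.8 - 1.96) = 0.436.
• Type II error rate β = 1 - power therefore decreases (0.843 → 0.564).
Appropriate when false negatives are costly — here, allowing unsafe pollution to continue.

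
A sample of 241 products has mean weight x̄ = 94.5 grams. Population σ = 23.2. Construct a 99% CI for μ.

CI = x̄ ± z*(σ/√n) = 94.5 ± 2.576(23.2/√241) = 94.5 ± 3.85 = (90.65, 98.35)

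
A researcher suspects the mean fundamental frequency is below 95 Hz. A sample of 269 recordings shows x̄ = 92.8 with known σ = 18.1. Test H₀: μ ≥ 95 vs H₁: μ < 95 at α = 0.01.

z = -1.994. Critical value: -2.33. Fail to reject H₀.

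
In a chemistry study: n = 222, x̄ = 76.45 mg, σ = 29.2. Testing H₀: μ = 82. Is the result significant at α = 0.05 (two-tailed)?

z = (76.45 - 82)/(29.2/√222) = -2.832. Since |z| > 1.96, significant at α = 0.05.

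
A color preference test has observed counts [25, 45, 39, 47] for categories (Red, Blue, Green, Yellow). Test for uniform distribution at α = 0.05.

Expected = 39 each. χ² = Σ(O-E)²/E = 7.59. df = 3, critical value = 7.815. Fail to reject H₀.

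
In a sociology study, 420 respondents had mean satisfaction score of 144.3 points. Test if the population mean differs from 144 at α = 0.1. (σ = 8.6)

z = (x̄ - μ₀)/(σ/√n) = (144.3 - 144)/(8.6/√420) = 0.715. Critical value: ±1.645. Since |0.715| ≤ 1.645, Fail to reject H₀.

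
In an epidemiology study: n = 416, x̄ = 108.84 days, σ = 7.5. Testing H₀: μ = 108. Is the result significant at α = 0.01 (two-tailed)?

z = (108.84 - 108)/(7.5/√416) = 2.284. Since |z| ≤ 2.576, not significant at α = 0.01.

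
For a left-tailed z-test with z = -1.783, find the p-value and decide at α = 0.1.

p = P(Z < -1.783) = Φ(-1.783) ≈ 0.0373. Since p < 0.1, reject H₀ (significant) at α = 0.1.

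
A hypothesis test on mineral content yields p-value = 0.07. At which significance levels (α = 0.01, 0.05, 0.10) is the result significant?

p = 0.07. Significant at: α = 0.1.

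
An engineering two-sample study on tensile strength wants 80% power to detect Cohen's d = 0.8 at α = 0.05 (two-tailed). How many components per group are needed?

z_{α/2} = 1.96, z_β = Φ⁻¹(0.8) = 0.842. For large effect (d = 0.8): n per group = 2(z_{α/2} + z_β)²/d² = 2(1.96 + 0.842)²/0.8² = 24.5 → 25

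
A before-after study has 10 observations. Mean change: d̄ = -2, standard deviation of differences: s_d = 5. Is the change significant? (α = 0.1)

t = d̄/(s_d/√n) = -2/(5/√10) = -1.265. df = 9, critical t = ±1.833. Fail to reject H₀.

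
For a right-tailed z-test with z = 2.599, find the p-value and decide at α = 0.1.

p = P(Z > 2.599) = 1 - Φ(2.599) ≈ 0.0047. Since p < 0.1, reject H₀ (significant) at α = 0.1.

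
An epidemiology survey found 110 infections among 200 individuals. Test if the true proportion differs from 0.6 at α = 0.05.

p̂ = 0.55, p₀ = 0.6. z = (p̂ - p₀)/√(p₀(1-p₀)/n) = -1.443. Critical: ±1.96. Fail to reject H₀.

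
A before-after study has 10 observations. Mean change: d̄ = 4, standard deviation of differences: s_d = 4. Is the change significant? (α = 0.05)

t = d̄/(s_d/√n) = 4/(4/√10) = 3.162. df = 9, critical t = ±2.262. Reject H₀.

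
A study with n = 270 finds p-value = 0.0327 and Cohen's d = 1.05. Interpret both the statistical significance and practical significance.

Statistically significant (p = 0.0327 < 0.05). Cohen's d = 1.05 indicates a large effect size. Both statistical and practical significance should be considered.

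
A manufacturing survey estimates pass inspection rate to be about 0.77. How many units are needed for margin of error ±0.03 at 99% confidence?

n = z²p(1-p)/E² = 2.576²×0.77×0.23/0.03² = 1305.8 → n = 1306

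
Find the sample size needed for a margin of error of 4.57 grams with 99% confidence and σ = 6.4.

n = (z*σ/E)² = (2.576×6.4/4.57)² = 13.01 → n = 14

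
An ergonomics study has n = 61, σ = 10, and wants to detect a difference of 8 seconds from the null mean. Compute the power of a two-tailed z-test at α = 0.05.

SE = σ/√n = 10/√61 = 1.28. Non-centrality λ = d/SE = 8/1.28 = 6.248. Power ≈ Φ(λ - z_{α/2}) = Φ(6.248 - 1.96) = Φ(4.288) = 1.0.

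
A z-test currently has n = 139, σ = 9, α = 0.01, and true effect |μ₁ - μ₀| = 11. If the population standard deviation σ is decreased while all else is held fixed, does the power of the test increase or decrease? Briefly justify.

Power increases: a smaller σ shrinks the standard error σ/√n, moving the sampling distribution under H₁ further from the critical value.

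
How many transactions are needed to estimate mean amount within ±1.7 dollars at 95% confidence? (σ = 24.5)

n = (z*σ/E)² = (1.96×24.5/1.7)² = 797.9 → n = 798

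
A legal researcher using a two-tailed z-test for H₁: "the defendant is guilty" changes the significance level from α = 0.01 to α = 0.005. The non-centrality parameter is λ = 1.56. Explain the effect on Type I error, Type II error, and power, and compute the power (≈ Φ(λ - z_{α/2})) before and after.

Decreasing α from 0.01 to 0.005:
• Type I error rate decreases (α is the Type I rate by definition).
• Critical value moves from z_{α/2} = 2.576 to 2.807, so power = Φ(λ - z_{α/2}) goes from Φ(1.56 - 2.576) = 0.155 to Φ(1.56 - 2.807) = 0.106.
• Type II error rate β = 1 - power therefore increases (0.845 → 0.894).
Appropriate when false positives are costly — here, convicting an innocent person.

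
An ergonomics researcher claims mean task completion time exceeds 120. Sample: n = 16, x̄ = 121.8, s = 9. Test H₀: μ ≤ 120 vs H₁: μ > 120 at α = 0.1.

t = (121.8 - 120)/(9/√16) = 0.8, df = 15. Critical t = 1.341. Fail to reject H₀.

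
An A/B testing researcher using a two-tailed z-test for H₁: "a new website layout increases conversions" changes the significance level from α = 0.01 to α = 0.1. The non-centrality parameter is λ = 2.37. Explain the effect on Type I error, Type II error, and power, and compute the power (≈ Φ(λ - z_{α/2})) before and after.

Increasing α from 0.01 to 0.1:
• Type I error rate increases (α is the Type I rate by definition).
• Critical value moves from z_{α/2} = 2.576 to 1.645, so power = Φ(λ - z_{α/2}) goes from Φ(2.37 - 2.576) = 0.418 to Φ(2.37 - 1.645) = 0.766.
• Type II error rate β = 1 - power therefore decreases (0.582 → 0.234).
Appropriate when false negatives are costly — here, discarding a layout that would have improved conversions — lost revenue.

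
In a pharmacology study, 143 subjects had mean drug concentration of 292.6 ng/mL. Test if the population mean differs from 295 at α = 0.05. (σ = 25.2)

z = (x̄ - μ₀)/(σ/√n) = (292.6 - 295)/(25.2/√143) = -1.139. Critical value: ±1.96. Since |-1.139| ≤ 1.96, Fail to reject H₀.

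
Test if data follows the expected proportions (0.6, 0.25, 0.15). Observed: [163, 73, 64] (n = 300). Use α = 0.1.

Expected: [180.0, 75.0, 45.0]. χ² = 9.681. df = 2, critical = 4.605. Reject H₀.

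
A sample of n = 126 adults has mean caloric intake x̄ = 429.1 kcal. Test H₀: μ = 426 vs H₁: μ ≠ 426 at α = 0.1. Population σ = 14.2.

z = (x̄ - μ₀)/(σ/√n) = (429.1 - 426)/(14.2/√126) = 2.451. Critical value: ±1.645. Since |2.451| > 1.645, Reject H₀.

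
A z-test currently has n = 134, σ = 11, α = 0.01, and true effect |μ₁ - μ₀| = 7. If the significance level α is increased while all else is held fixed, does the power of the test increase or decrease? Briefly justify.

Power increases: a larger α lowers the critical value, so more of the H₁ sampling distribution falls in the rejection region.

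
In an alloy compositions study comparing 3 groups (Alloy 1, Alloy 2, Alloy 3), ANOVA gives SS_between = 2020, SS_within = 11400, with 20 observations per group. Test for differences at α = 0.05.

df_between = 2, df_within = 57. F = MS_between/MS_within = 1010.0/200.0 = 5.05. F_crit ≈ 3.159. Reject H₀. At least one mean differs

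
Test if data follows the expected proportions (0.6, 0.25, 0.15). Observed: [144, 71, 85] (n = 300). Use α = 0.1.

Expected: [180.0, 75.0, 45.0]. χ² = 42.969. df = 2, critical = 4.605. Reject H₀.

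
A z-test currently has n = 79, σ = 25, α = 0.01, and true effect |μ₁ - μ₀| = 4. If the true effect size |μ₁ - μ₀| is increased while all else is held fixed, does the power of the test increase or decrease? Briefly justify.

Power increases: a larger true effect increases the non-centrality λ = |μ₁ - μ₀|/(σ/√n).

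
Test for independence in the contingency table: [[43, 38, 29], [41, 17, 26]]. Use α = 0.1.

χ² = 4.832. df = 2, critical = 4.605. Reject H₀. Variables are dependent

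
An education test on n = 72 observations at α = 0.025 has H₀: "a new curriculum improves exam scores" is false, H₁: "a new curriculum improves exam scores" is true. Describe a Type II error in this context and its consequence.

Type II error: failing to reject H₀ when it is false — concluding that a new curriculum improves exam scores is not supported when in fact it is. Consequence: keeping the old curriculum when the new one would have helped students.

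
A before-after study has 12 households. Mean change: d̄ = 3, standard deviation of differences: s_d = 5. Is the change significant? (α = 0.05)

t = d̄/(s_d/√n) = 3/(5/√12) = 2.078. df = 11, critical t = ±2.201. Fail to reject H₀.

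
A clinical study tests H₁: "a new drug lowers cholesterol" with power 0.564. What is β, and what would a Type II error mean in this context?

β = 1 - power = 1 - 0.564 = 0.436. A Type II error is failing to reject H₀ when H₀ is false (false negative) — here, failing to conclude that a new drug lowers cholesterol when in fact it is true. Consequence: shelving an effective drug — patients miss out on a treatment that would have helped.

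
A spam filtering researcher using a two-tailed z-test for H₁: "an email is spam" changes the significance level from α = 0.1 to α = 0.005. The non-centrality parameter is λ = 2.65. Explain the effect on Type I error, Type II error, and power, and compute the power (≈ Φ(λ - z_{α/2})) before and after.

Decreasing α from 0.1 to 0.005:
• Type I error rate decreases (α is the Type I rate by definition).
• Critical value moves from z_{α/2} = 1.645 to 2.807, so power = Φ(λ - z_{α/2}) goes from Φ(2.65 - 1.645) = 0.843 to Φ(2.65 - 2.807) = 0.438.
• Type II error rate β = 1 - power therefore increases (0.157 → 0.562).
Appropriate when false positives are costly — here, a legitimate email is sent to the spam folder and the user misses it.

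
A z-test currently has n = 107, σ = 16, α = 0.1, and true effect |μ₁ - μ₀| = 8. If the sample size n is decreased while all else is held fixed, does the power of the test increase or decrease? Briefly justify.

Power decreases: a smaller n inflates the standard error σ/√n, pulling the sampling distribution under H₁ back toward the critical value.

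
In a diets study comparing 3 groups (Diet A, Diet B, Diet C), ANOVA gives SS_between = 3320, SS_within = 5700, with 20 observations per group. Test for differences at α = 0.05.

df_between = 2, df_within = 57. F = MS_between/MS_within = 1660.0/100.0 = 16.6. F_crit ≈ 3.159. Reject H₀. At least one mean differs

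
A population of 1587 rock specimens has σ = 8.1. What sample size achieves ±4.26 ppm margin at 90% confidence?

Without FPC: n₀ = (1.645×8.1/4.26)² = 9.783. With FPC: n = n₀N/(n₀+N-1) = 9.7 → n = 10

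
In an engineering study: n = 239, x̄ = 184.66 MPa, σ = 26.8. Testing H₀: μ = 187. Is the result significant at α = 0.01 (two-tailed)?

z = (184.66 - 187)/(26.8/√239) = -1.35. Since |z| ≤ 2.576, not significant at α = 0.01.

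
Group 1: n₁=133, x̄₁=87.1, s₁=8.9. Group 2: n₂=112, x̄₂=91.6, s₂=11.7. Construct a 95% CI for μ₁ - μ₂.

Difference = -4.5. SE = √(8.9²/133 + 11.7²/112) = 1.348. CI = (-7.14, -1.86)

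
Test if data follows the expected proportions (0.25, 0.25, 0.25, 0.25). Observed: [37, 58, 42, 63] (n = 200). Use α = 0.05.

Expected: [50.0, 50.0, 50.0, 50.0]. χ² = 9.32. df = 3, critical = 7.815. Reject H₀.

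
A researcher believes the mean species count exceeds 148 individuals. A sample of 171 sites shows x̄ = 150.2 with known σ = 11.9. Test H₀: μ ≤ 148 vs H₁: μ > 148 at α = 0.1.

z = 2.418. Critical value: 1.28. Reject H₀.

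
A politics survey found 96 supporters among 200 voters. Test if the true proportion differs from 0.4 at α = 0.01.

p̂ = 0.48, p₀ = 0.4. z = (p̂ - p₀)/√(p₀(1-p₀)/n) = 2.309. Critical: ±2.576. Fail to reject H₀.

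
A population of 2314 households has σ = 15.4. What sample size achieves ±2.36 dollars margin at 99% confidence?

Without FPC: n₀ = (2.576×15.4/2.36)² = 282.559. With FPC: n = n₀N/(n₀+N-1) = 251.9 → n = 252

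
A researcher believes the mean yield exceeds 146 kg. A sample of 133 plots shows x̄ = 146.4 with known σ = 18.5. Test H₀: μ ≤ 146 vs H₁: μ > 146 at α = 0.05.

z = 0.249. Critical value: 1.645. Fail to reject H₀.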